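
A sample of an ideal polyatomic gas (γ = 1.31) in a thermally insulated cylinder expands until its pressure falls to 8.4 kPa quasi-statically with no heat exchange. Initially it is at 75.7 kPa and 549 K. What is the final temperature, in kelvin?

Along an adiabat T P^((1−γ)/γ) is constant, so T₂ = T₁ (P₂/P₁)^((γ−1)/γ).
T₂ = 549 × (8.4/75.7)^(0.237) = 326.3 K.

T₂ ≈ 326 K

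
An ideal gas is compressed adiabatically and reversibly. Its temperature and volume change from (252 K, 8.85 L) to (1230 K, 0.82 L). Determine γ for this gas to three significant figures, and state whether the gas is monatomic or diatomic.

γ ≈ 1.67; monatomic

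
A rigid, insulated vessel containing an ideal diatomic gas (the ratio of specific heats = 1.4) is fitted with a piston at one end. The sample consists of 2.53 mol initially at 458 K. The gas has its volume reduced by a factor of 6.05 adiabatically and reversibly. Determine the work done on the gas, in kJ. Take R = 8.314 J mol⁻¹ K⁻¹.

W ≈ 25.4 kJ

For a reversible adiabat TV^(γ−1) is constant, so T₂ = T₁ (V₁/V₂)^(γ−1).
T₂ = 458 × 6.05^(0.4) = 941 K.
Q = 0, so ΔU = W_on_gas = nCᵥΔT with Cᵥ = R/(γ−1) = 20.79 J/(mol·K).
ΔU = 2.53 × 20.79 × (941 − 458) = 25400 J.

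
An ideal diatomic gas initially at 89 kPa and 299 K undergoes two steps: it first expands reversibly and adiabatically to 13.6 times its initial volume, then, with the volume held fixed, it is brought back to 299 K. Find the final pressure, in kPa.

For a diatomic ideal gas γ = 7/5.
Adiabatic step (PV^γ = const): P₂ = 89×(1/13.6)^(7/5) = 2.304 kPa; T₂ = 299×(1/13.6)^(2/5) = 105.3 K.
Isochoric: P₃ = P₂(T₃/T₂) = 2.304 × (299/105.3) = 6.544 kPa.

P₃ ≈ 6.54 kPa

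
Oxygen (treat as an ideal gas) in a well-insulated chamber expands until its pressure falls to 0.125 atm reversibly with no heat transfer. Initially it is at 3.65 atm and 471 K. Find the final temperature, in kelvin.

Adiabatic: T₂/T₁ = (P₂/P₁)^((γ−1)/γ).
For a diatomic ideal gas γ = 7/5, so (γ−1)/γ = 2/7.
T₂ = 471 × (0.125/3.65)^(2/7) = 179.6 K.

T₂ ≈ 180 K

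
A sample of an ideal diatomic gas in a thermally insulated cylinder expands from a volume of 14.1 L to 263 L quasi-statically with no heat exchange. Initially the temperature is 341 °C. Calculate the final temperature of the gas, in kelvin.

Adiabatic: T₁V₁^(γ−1) = T₂V₂^(γ−1) ⇒ T₂ = T₁ (V₁/V₂)^(γ−1).
For a diatomic ideal gas γ = 7/5, so γ−1 = 2/5.
T₁ = 341 °C = 614.1 K.
T₂ = 614.1 × (14.1/263)^(2/5) = 190.5 K.

T₂ ≈ 191 K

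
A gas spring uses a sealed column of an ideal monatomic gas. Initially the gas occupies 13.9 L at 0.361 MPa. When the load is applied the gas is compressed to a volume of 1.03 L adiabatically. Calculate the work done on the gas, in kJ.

γ = 5/3 for a monatomic ideal gas.
P₂ = P₁(V₁/V₂)^γ = 0.361×(13.9/1.03)^(5/3) = 27.61 MPa.
For a reversible adiabat, W_by_gas = (P₁V₁ − P₂V₂)/(γ−1).
W_by = (361000×0.0139 − 2.761×10^7×0.00103) / (2/3) = -35140 J.
W_on_gas = −W_by = 35140 J.

W ≈ 35.1 kJ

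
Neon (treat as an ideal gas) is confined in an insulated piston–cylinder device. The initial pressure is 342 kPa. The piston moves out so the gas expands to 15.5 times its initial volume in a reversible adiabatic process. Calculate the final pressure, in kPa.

Since PV^γ is constant along a reversible adiabat, P₂ = P₁ (V₁/V₂)^γ.
For a monatomic ideal gas γ = 5/3.
P₂ = 342 × (1/15.5)^(5/3) = 3.549 kPa.

P₂ ≈ 3.55 kPa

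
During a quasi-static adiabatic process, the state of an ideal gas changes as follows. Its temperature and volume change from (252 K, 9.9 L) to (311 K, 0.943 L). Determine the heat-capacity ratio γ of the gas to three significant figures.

γ ≈ 1.09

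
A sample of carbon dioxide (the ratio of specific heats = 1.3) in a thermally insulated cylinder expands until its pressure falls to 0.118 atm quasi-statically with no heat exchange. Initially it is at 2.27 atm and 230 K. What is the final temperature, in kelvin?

Along an adiabat T P^((1−γ)/γ) is constant, so T₂ = T₁ (P₂/P₁)^((γ−1)/γ).
T₂ = 230 × (0.118/2.27)^(0.231) = 116.2 K.

T₂ ≈ 116 K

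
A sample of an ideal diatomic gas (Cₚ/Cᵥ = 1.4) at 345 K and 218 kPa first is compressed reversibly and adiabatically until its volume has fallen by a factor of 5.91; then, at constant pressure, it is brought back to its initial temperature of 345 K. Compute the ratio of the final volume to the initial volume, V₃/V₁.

V₃/V₁ ≈ 0.0831

Adiabatic step: V₂/V₁ = 0.1692; T₂ = T₁·5.91^(0.4) = 702.2 K.
Isobaric step: V₃/V₂ = T₃/T₂ = 345/702.2.
V₃/V₁ = (V₂/V₁)(V₃/V₂) = 0.1692 × (345/702.2) = 0.08313.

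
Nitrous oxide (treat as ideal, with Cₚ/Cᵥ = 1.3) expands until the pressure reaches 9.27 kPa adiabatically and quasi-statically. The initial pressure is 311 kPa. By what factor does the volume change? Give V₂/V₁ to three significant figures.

V₂/V₁ ≈ 14.9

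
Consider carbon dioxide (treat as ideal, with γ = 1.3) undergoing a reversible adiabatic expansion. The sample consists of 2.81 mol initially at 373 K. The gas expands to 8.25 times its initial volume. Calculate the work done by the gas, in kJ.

W ≈ 13.6 kJ

For a reversible adiabat TV^(γ−1) is constant, so T₂ = T₁ (V₁/V₂)^(γ−1).
T₂ = 373 × (1/8.25)^(0.3) = 198 K.
Q = 0, so ΔU = W_on_gas = nCᵥΔT with Cᵥ = R/(γ−1) = 27.71 J/(mol·K).
ΔU = 2.81 × 27.71 × (198 − 373) = -13620 J.
Work done by the gas = −ΔU = 13620 J.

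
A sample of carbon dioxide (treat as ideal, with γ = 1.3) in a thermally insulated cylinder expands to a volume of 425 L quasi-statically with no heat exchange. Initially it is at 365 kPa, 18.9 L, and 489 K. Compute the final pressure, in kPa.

Since PV^γ is constant along a reversible adiabat, P₂ = P₁ (V₁/V₂)^γ.
P₂ = 365 × (18.9/425)^(1.3) = 6.38 kPa.

P₂ ≈ 6.38 kPa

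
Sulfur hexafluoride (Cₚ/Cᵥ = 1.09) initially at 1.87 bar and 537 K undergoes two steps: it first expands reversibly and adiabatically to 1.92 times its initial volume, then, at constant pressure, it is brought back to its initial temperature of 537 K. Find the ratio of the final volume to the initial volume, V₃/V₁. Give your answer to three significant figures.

Adiabatic step: V₂/V₁ = 1.92; T₂ = T₁·(1/1.92)^(0.09) = 506.4 K.
Isobaric step: V₃/V₂ = T₃/T₂ = 537/506.4.
V₃/V₁ = (V₂/V₁)(V₃/V₂) = 1.92 × (537/506.4) = 2.036.

V₃/V₁ ≈ 2.04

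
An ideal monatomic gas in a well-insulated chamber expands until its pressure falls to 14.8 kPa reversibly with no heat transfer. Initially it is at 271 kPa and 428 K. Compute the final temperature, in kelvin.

T₂ ≈ 134 K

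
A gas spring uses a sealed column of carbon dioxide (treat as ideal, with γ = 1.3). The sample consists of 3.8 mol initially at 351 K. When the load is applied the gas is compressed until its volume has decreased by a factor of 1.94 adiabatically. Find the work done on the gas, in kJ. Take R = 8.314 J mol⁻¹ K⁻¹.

Adiabatic: T₁V₁^(γ−1) = T₂V₂^(γ−1) ⇒ T₂ = T₁ (V₁/V₂)^(γ−1).
T₂ = 351 × 1.94^(0.3) = 428.2 K.
Q = 0, so ΔU = W_on_gas = nCᵥΔT with Cᵥ = R/(γ−1) = 27.71 J/(mol·K).
ΔU = 3.8 × 27.71 × (428.2 − 351) = 8130 J.

W ≈ 8.13 kJ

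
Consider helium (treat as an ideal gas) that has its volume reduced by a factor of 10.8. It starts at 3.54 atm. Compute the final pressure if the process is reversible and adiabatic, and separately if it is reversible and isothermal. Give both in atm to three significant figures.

adiabatic: 187 atm; isothermal: 38.2 atm

For a monatomic ideal gas γ = 5/3.
Isothermal: P₂ = P₁(V₁/V₂) = 3.54×10.8 = 38.23 atm.
Adiabatic: P₂ = P₁(V₁/V₂)^γ = 3.54×10.8^(5/3) = 186.8 atm.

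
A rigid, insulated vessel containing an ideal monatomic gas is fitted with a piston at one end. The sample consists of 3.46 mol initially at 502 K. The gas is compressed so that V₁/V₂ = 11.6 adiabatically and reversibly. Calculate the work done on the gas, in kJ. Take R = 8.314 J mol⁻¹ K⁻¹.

W ≈ 89.3 kJ

For a reversible adiabat TV^(γ−1) is constant, so T₂ = T₁ (V₁/V₂)^(γ−1).
γ = 5/3 for a monatomic ideal gas, so γ−1 = 2/3.
T₂ = 502 × 11.6^(2/3) = 2572 K.
Q = 0, so ΔU = W_on_gas = nCᵥΔT with Cᵥ = R/(γ−1) = 12.47 J/(mol·K).
ΔU = 3.46 × 12.47 × (2572 − 502) = 89340 J.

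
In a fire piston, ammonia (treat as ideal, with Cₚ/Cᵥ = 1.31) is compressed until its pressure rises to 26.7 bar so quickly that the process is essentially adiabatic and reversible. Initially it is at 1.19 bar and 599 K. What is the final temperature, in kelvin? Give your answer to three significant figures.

Along an adiabat T P^((1−γ)/γ) is constant, so T₂ = T₁ (P₂/P₁)^((γ−1)/γ).
T₂ = 599 × (26.7/1.19)^(0.237) = 1251 K.

T₂ ≈ 1250 K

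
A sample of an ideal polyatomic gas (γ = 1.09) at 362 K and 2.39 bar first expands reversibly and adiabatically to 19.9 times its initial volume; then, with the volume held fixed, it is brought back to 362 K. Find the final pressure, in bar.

Adiabatic step (PV^γ = const): P₂ = 2.39×(1/19.9)^(1.09) = 0.09176 bar; T₂ = 362×(1/19.9)^(0.09) = 276.6 K.
Isochoric: P₃ = P₂(T₃/T₂) = 0.09176 × (362/276.6) = 0.1201 bar.

P₃ ≈ 0.120 bar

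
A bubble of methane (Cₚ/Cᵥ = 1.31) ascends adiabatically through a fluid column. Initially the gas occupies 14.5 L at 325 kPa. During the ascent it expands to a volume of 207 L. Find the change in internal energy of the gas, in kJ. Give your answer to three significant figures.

P₂ = P₁(V₁/V₂)^γ = 325×(14.5/207)^(1.31) = 9.985 kPa.
For a reversible adiabat, W_by_gas = (P₁V₁ − P₂V₂)/(γ−1).
W_by = (325000×0.0145 − 9985×0.207) / (0.31) = 8534 J.
Q = 0 ⇒ ΔU = −W_by = -8534 J.

ΔU ≈ -8.53 kJ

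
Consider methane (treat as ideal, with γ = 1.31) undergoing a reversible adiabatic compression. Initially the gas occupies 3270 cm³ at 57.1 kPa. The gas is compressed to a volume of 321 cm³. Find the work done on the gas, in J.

W ≈ 635 J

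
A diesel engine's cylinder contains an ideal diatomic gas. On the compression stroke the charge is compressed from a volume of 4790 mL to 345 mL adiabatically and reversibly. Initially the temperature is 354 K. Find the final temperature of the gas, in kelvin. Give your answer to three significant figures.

T₂ ≈ 1010 K

For a reversible adiabat TV^(γ−1) is constant, so T₂ = T₁ (V₁/V₂)^(γ−1).
For a diatomic ideal gas γ = 7/5, so γ−1 = 2/5.
T₂ = 354 × (4790/345)^(2/5) = 1014 K.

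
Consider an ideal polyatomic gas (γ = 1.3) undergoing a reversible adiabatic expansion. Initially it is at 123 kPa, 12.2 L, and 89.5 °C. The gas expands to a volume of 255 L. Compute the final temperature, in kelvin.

T₂ ≈ 146 K

Adiabatic: T₁V₁^(γ−1) = T₂V₂^(γ−1) ⇒ T₂ = T₁ (V₁/V₂)^(γ−1).
T₁ = 89.5 °C = 362.6 K.
T₂ = 362.6 × (12.2/255)^(0.3) = 145.7 K.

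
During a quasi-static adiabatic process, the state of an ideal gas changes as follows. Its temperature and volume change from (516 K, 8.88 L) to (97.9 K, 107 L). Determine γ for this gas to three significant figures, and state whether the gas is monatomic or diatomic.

TV^(γ−1) = const ⇒ γ − 1 = ln(T₂/T₁) / ln(V₁/V₂).
γ = 1 + ln(97.9/516) / ln(8.88/107) = 1.668.
γ ≈ 1.67 is close to 5/3, so the gas is monatomic.

γ ≈ 1.67; monatomic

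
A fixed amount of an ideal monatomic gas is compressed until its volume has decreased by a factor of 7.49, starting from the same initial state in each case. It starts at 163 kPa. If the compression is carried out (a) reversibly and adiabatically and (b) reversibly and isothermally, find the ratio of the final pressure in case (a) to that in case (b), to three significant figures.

For a monatomic ideal gas γ = 5/3.
Isothermal: P_b = P₁(V₁/V₂) = 163×7.49.
Adiabatic: P_a = P₁(V₁/V₂)^γ = 163×7.49^(5/3).
P_a/P_b = (V₁/V₂)^(γ−1) = 7.49^(2/3) = 3.828.

P_adiabatic / P_isothermal ≈ 3.83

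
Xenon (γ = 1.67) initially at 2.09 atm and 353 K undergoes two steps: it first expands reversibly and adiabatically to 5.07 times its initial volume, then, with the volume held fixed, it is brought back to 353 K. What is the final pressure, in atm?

Adiabatic step (PV^γ = const): P₂ = 2.09×(1/5.07)^(1.67) = 0.1389 atm; T₂ = 353×(1/5.07)^(0.67) = 119 K.
Isochoric: P₃ = P₂(T₃/T₂) = 0.1389 × (353/119) = 0.4122 atm.

P₃ ≈ 0.412 atm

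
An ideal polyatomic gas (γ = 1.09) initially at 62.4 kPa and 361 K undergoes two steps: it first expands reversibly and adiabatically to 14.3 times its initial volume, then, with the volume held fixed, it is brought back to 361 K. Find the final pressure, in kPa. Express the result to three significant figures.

P₃ ≈ 4.36 kPa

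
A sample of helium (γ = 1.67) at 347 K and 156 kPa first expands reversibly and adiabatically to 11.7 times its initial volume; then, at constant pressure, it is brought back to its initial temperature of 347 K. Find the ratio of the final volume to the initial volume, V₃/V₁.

Adiabatic step: V₂/V₁ = 11.7; T₂ = T₁·(1/11.7)^(0.67) = 66.78 K.
Isobaric step: V₃/V₂ = T₃/T₂ = 347/66.78.
V₃/V₁ = (V₂/V₁)(V₃/V₂) = 11.7 × (347/66.78) = 60.8.

V₃/V₁ ≈ 60.8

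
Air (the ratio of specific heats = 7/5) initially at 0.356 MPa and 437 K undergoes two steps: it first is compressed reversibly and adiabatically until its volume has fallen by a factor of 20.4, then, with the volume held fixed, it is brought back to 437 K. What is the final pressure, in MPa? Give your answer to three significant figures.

Adiabatic step (PV^γ = const): P₂ = 0.356×20.4^(7/5) = 24.26 MPa; T₂ = 437×20.4^(2/5) = 1460 K.
Isochoric: P₃ = P₂(T₃/T₂) = 24.26 × (437/1460) = 7.262 MPa.

P₃ ≈ 7.26 MPa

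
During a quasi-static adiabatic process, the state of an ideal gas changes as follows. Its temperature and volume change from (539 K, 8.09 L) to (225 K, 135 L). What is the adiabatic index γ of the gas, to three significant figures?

TV^(γ−1) = const ⇒ γ − 1 = ln(T₂/T₁) / ln(V₁/V₂).
γ = 1 + ln(225/539) / ln(8.09/135) = 1.31.

γ ≈ 1.31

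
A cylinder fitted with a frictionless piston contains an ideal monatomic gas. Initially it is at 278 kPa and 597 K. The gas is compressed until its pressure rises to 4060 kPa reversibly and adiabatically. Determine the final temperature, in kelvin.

T₂ ≈ 1740 K

Adiabatic: T₂/T₁ = (P₂/P₁)^((γ−1)/γ).
For a monatomic ideal gas γ = 5/3, so (γ−1)/γ = 2/5.
T₂ = 597 × (4060/278)^(2/5) = 1745 K.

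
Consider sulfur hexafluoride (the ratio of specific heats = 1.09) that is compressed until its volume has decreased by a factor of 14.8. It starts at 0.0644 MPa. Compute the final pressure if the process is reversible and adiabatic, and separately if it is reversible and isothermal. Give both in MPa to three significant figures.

adiabatic: 1.21 MPa; isothermal: 0.953 MPa

Isothermal: P₂ = P₁(V₁/V₂) = 0.0644×14.8 = 0.9531 MPa.
Adiabatic: P₂ = P₁(V₁/V₂)^γ = 0.0644×14.8^(1.09) = 1.215 MPa.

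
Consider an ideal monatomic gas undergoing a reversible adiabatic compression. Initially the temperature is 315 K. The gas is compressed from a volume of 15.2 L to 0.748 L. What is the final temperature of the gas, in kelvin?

T₂ ≈ 2350 K

Adiabatic: T₁V₁^(γ−1) = T₂V₂^(γ−1) ⇒ T₂ = T₁ (V₁/V₂)^(γ−1).
For a monatomic ideal gas γ = 5/3, so γ−1 = 2/3.
T₂ = 315 × (15.2/0.748)^(2/3) = 2346 K.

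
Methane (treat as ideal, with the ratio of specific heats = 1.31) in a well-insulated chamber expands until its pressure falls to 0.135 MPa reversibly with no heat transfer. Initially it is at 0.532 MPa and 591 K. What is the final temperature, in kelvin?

T₂ ≈ 427 K

Adiabatic: T₂/T₁ = (P₂/P₁)^((γ−1)/γ).
T₂ = 591 × (0.135/0.532)^(0.237) = 427.2 K.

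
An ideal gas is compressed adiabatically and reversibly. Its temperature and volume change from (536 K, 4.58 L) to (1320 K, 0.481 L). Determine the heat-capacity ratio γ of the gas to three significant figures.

γ ≈ 1.40

TV^(γ−1) = const ⇒ γ − 1 = ln(T₂/T₁) / ln(V₁/V₂).
γ = 1 + ln(1320/536) / ln(4.58/0.481) = 1.4.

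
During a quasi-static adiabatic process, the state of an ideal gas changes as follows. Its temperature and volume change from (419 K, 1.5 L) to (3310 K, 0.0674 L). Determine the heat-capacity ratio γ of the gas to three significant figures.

TV^(γ−1) = const ⇒ γ − 1 = ln(T₂/T₁) / ln(V₁/V₂).
γ = 1 + ln(3310/419) / ln(1.5/0.0674) = 1.666.

γ ≈ 1.67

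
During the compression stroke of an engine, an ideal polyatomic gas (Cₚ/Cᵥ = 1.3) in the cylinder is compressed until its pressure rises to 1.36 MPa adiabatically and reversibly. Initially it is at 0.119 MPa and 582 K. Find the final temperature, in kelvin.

Along an adiabat T P^((1−γ)/γ) is constant, so T₂ = T₁ (P₂/P₁)^((γ−1)/γ).
T₂ = 582 × (1.36/0.119)^(0.231) = 1021 K.

T₂ ≈ 1020 K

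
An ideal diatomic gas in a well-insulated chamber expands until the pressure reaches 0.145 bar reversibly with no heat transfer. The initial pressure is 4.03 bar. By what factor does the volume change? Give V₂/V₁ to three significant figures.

V₂/V₁ ≈ 10.7

From PV^γ = const, V₂/V₁ = (P₁/P₂)^(1/γ).
For a diatomic ideal gas γ = 7/5.
V₂/V₁ = (4.03/0.145)^(5/7) = 10.75.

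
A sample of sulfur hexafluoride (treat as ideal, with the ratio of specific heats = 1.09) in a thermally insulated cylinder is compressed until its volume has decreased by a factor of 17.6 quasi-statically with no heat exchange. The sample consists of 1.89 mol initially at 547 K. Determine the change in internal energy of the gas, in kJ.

For a reversible adiabat TV^(γ−1) is constant, so T₂ = T₁ (V₁/V₂)^(γ−1).
T₂ = 547 × 17.6^(0.09) = 708.1 K.
Q = 0, so ΔU = W_on_gas = nCᵥΔT with Cᵥ = R/(γ−1) = 92.38 J/(mol·K).
ΔU = 1.89 × 92.38 × (708.1 − 547) = 28120 J.

ΔU ≈ 28.1 kJ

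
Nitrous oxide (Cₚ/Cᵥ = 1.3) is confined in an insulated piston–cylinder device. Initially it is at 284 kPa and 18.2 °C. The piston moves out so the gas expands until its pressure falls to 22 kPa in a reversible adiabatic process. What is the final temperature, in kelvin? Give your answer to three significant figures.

Adiabatic: T₂/T₁ = (P₂/P₁)^((γ−1)/γ).
T₁ = 18.2 °C = 291.3 K.
T₂ = 291.3 × (22/284)^(0.231) = 161.5 K.

T₂ ≈ 161 K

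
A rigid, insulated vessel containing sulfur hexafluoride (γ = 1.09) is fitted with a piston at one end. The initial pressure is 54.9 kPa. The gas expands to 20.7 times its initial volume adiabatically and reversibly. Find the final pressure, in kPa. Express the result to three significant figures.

Since PV^γ is constant along a reversible adiabat, P₂ = P₁ (V₁/V₂)^γ.
P₂ = 54.9 × (1/20.7)^(1.09) = 2.019 kPa.

P₂ ≈ 2.02 kPa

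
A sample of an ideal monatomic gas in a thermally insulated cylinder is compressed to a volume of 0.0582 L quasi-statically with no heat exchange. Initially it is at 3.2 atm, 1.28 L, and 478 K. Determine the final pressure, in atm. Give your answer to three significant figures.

Adiabatic: P₁V₁^γ = P₂V₂^γ ⇒ P₂ = P₁ (V₁/V₂)^γ.
γ = 5/3 for a monatomic ideal gas.
P₂ = 3.2 × (1.28/0.0582)^(5/3) = 552.5 atm.

P₂ ≈ 552 atm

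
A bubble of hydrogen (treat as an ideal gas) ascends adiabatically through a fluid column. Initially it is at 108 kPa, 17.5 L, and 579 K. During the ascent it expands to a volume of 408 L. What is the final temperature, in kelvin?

Adiabatic: T₁V₁^(γ−1) = T₂V₂^(γ−1) ⇒ T₂ = T₁ (V₁/V₂)^(γ−1).
γ = 7/5 for a diatomic ideal gas.
T₂ = 579 × (17.5/408)^(2/5) = 164.3 K.

T₂ ≈ 164 K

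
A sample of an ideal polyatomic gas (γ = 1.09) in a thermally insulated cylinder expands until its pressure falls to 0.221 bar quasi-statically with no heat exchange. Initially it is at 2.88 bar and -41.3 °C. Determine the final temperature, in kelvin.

T₂ ≈ 188 K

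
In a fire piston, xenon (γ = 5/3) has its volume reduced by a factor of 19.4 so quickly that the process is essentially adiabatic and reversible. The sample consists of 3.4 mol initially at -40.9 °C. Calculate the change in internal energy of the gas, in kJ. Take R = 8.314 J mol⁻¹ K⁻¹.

ΔU ≈ 61.3 kJ

For a reversible adiabat TV^(γ−1) is constant, so T₂ = T₁ (V₁/V₂)^(γ−1).
T₁ = -40.9 °C = 232.2 K.
T₂ = 232.2 × 19.4^(2/3) = 1677 K.
Q = 0, so ΔU = W_on_gas = nCᵥΔT with Cᵥ = R/(γ−1) = 12.47 J/(mol·K).
ΔU = 3.4 × 12.47 × (1677 − 232.2) = 61250 J.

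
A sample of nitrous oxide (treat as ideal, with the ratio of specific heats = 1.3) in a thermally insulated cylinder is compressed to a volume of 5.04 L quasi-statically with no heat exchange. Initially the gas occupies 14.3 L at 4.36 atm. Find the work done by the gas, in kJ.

W ≈ -7.74 kJ

P₂ = P₁(V₁/V₂)^γ = 4.36×(14.3/5.04)^(1.3) = 16.91 atm.
For a reversible adiabat, W_by_gas = (P₁V₁ − P₂V₂)/(γ−1).
W_by = (441800×0.0143 − 1.714×10^6×0.00504) / (0.3) = -7735 J.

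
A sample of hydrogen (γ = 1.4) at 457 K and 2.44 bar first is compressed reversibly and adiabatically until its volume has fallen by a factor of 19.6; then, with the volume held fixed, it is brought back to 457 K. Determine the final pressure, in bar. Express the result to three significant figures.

P₃ ≈ 47.8 bar

Adiabatic step (PV^γ = const): P₂ = 2.44×19.6^(1.4) = 157.2 bar; T₂ = 457×19.6^(0.4) = 1503 K.
Isochoric: P₃ = P₂(T₃/T₂) = 157.2 × (457/1503) = 47.82 bar.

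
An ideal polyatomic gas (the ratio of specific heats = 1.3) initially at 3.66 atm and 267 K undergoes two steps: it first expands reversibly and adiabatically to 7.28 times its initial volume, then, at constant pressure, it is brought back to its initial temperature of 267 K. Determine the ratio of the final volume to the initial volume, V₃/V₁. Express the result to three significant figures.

Adiabatic step: V₂/V₁ = 7.28; T₂ = T₁·(1/7.28)^(0.3) = 147.2 K.
Isobaric step: V₃/V₂ = T₃/T₂ = 267/147.2.
V₃/V₁ = (V₂/V₁)(V₃/V₂) = 7.28 × (267/147.2) = 13.21.

V₃/V₁ ≈ 13.2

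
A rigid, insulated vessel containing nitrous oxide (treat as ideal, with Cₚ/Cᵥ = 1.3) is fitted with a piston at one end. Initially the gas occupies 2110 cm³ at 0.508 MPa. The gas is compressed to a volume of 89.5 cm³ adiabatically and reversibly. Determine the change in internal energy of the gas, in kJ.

P₂ = P₁(V₁/V₂)^γ = 0.508×(2110/89.5)^(1.3) = 30.91 MPa.
For a reversible adiabat, W_by_gas = (P₁V₁ − P₂V₂)/(γ−1).
W_by = (508000×0.00211 − 3.091×10^7×8.95×10^-5) / (0.3) = -5648 J.
Q = 0 ⇒ ΔU = −W_by = 5648 J.

ΔU ≈ 5.65 kJ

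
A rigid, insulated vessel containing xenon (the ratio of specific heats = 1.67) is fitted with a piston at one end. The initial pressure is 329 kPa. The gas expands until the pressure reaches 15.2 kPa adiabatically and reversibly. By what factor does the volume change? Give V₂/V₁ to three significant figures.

V₂/V₁ ≈ 6.30

From PV^γ = const, V₂/V₁ = (P₁/P₂)^(1/γ).
V₂/V₁ = (329/15.2)^(0.599) = 6.304.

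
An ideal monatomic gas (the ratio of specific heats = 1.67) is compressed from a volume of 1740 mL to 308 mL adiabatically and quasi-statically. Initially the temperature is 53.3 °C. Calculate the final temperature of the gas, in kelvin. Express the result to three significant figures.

For a reversible adiabat TV^(γ−1) is constant, so T₂ = T₁ (V₁/V₂)^(γ−1).
T₁ = 53.3 °C = 326.4 K.
T₂ = 326.4 × (1740/308)^(0.67) = 1041 K.

T₂ ≈ 1040 K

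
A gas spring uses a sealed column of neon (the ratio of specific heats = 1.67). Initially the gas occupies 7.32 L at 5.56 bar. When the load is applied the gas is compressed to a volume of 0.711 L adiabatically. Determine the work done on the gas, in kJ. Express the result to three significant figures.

W ≈ 22.9 kJ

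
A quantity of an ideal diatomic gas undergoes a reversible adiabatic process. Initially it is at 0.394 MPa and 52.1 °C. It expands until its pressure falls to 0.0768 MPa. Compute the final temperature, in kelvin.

T₂ ≈ 204 K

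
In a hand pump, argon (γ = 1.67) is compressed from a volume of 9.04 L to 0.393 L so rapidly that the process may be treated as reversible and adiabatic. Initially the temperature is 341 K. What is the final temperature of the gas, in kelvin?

T₂ ≈ 2790 K

For a reversible adiabat TV^(γ−1) is constant, so T₂ = T₁ (V₁/V₂)^(γ−1).
T₂ = 341 × (9.04/0.393)^(0.67) = 2787 K.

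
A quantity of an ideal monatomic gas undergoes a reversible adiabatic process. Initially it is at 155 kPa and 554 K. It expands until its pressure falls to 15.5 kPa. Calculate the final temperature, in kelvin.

Along an adiabat T P^((1−γ)/γ) is constant, so T₂ = T₁ (P₂/P₁)^((γ−1)/γ).
For a monatomic ideal gas γ = 5/3, so (γ−1)/γ = 2/5.
T₂ = 554 × (15.5/155)^(2/5) = 220.6 K.

T₂ ≈ 221 K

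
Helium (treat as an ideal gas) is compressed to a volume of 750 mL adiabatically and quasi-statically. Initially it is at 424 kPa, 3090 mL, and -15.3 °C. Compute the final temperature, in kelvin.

T₂ ≈ 663 K

Adiabatic: T₁V₁^(γ−1) = T₂V₂^(γ−1) ⇒ T₂ = T₁ (V₁/V₂)^(γ−1).
γ = 5/3 for a monatomic ideal gas.
T₁ = -15.3 °C = 257.8 K.
T₂ = 257.8 × (3090/750)^(2/3) = 662.7 K.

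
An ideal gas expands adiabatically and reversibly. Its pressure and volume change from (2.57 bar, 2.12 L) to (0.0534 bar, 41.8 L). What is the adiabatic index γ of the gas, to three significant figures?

γ ≈ 1.30

PV^γ = const ⇒ γ = ln(P₂/P₁) / ln(V₁/V₂).
γ = ln(0.0534/2.57) / ln(2.12/41.8) = 1.299.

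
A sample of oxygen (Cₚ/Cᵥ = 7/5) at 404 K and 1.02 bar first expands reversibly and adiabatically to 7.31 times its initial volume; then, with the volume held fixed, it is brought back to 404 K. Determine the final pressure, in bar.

Adiabatic step (PV^γ = const): P₂ = 1.02×(1/7.31)^(7/5) = 0.06297 bar; T₂ = 404×(1/7.31)^(2/5) = 182.3 K.
Isochoric: P₃ = P₂(T₃/T₂) = 0.06297 × (404/182.3) = 0.1395 bar.

P₃ ≈ 0.140 bar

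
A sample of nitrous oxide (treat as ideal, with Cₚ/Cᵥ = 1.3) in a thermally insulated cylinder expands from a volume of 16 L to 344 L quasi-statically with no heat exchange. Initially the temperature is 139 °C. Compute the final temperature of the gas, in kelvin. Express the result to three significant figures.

T₂ ≈ 164 K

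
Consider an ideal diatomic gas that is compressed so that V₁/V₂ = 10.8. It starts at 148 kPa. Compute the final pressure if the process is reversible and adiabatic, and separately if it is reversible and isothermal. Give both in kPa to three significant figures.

adiabatic: 4140 kPa; isothermal: 1600 kPa

For a diatomic ideal gas γ = 7/5.
Isothermal: P₂ = P₁(V₁/V₂) = 148×10.8 = 1598 kPa.
Adiabatic: P₂ = P₁(V₁/V₂)^γ = 148×10.8^(7/5) = 4141 kPa.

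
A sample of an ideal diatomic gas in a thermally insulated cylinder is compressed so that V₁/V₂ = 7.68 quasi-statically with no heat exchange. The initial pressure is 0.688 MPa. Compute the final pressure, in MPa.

Since PV^γ is constant along a reversible adiabat, P₂ = P₁ (V₁/V₂)^γ.
For a diatomic ideal gas γ = 7/5.
P₂ = 0.688 × 7.68^(7/5) = 11.94 MPa.

P₂ ≈ 11.9 MPa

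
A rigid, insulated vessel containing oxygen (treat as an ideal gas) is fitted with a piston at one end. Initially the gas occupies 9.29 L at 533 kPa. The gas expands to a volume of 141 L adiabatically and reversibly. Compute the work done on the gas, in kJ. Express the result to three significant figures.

W ≈ -8.21 kJ

γ = 7/5 for a diatomic ideal gas.
P₂ = P₁(V₁/V₂)^γ = 533×(9.29/141)^(7/5) = 11.83 kPa.
For a reversible adiabat, W_by_gas = (P₁V₁ − P₂V₂)/(γ−1).
W_by = (533000×0.00929 − 11830×0.141) / (2/5) = 8208 J.
W_on_gas = −W_by = -8208 J.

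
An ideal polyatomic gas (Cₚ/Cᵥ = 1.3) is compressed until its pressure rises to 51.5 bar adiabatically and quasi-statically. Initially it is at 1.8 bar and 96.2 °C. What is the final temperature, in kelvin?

T₂ ≈ 801 K

Along an adiabat T P^((1−γ)/γ) is constant, so T₂ = T₁ (P₂/P₁)^((γ−1)/γ).
T₁ = 96.2 °C = 369.3 K.
T₂ = 369.3 × (51.5/1.8)^(0.231) = 800.9 K.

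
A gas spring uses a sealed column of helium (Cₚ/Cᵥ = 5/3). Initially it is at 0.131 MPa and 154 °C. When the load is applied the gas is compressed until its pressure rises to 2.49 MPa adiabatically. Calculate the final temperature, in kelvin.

T₂ ≈ 1390 K

Adiabatic: T₂/T₁ = (P₂/P₁)^((γ−1)/γ).
T₁ = 154 °C = 427.1 K.
T₂ = 427.1 × (2.49/0.131)^(2/5) = 1387 K.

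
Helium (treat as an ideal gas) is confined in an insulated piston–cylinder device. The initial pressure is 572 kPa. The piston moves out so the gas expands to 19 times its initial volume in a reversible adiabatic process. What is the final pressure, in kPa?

Since PV^γ is constant along a reversible adiabat, P₂ = P₁ (V₁/V₂)^γ.
For a monatomic ideal gas γ = 5/3.
P₂ = 572 × (1/19)^(5/3) = 4.228 kPa.

P₂ ≈ 4.23 kPa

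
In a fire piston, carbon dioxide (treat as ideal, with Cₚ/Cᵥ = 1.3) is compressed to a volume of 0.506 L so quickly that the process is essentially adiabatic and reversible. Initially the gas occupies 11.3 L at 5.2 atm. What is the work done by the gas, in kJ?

W ≈ -30.5 kJ

P₂ = P₁(V₁/V₂)^γ = 5.2×(11.3/0.506)^(1.3) = 294.9 atm.
For a reversible adiabat, W_by_gas = (P₁V₁ − P₂V₂)/(γ−1).
W_by = (526900×0.0113 − 2.988×10^7×0.000506) / (0.3) = -30550 J.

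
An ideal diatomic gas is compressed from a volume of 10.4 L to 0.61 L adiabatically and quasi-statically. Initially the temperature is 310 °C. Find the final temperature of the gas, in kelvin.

T₂ ≈ 1810 K

Adiabatic: T₁V₁^(γ−1) = T₂V₂^(γ−1) ⇒ T₂ = T₁ (V₁/V₂)^(γ−1).
For a diatomic ideal gas γ = 7/5, so γ−1 = 2/5.
T₁ = 310 °C = 583.1 K.
T₂ = 583.1 × (10.4/0.61)^(2/5) = 1813 K.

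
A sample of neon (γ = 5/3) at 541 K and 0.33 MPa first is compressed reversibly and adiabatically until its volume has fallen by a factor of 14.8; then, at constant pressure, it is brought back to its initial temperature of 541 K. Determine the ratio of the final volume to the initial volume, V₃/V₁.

Adiabatic step: V₂/V₁ = 0.06757; T₂ = T₁·14.8^(2/3) = 3261 K.
Isobaric step: V₃/V₂ = T₃/T₂ = 541/3261.
V₃/V₁ = (V₂/V₁)(V₃/V₂) = 0.06757 × (541/3261) = 0.01121.

V₃/V₁ ≈ 0.0112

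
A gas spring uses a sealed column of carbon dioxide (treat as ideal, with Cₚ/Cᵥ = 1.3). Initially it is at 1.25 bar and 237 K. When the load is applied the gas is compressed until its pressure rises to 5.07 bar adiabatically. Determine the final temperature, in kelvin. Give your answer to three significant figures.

Adiabatic: T₂/T₁ = (P₂/P₁)^((γ−1)/γ).
T₂ = 237 × (5.07/1.25)^(0.231) = 327.4 K.

T₂ ≈ 327 K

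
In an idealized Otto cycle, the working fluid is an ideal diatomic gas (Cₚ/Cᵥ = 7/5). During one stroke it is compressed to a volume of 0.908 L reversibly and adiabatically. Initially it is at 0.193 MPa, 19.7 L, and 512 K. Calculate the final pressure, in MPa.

Adiabatic: P₁V₁^γ = P₂V₂^γ ⇒ P₂ = P₁ (V₁/V₂)^γ.
P₂ = 0.193 × (19.7/0.908)^(7/5) = 14.34 MPa.

P₂ ≈ 14.3 MPa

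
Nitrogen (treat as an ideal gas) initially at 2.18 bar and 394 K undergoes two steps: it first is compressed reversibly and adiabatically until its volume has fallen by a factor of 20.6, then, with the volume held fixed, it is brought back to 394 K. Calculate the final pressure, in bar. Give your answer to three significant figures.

P₃ ≈ 44.9 bar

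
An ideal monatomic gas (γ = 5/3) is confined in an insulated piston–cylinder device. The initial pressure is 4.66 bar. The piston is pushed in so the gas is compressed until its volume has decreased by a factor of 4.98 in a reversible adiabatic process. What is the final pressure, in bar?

Adiabatic: P₁V₁^γ = P₂V₂^γ ⇒ P₂ = P₁ (V₁/V₂)^γ.
P₂ = 4.66 × 4.98^(5/3) = 67.68 bar.

P₂ ≈ 67.7 bar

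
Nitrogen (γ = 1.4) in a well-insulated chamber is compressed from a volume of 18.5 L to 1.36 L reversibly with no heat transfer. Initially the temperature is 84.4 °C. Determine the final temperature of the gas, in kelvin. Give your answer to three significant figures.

For a reversible adiabat TV^(γ−1) is constant, so T₂ = T₁ (V₁/V₂)^(γ−1).
T₁ = 84.4 °C = 357.5 K.
T₂ = 357.5 × (18.5/1.36)^(0.4) = 1016 K.

T₂ ≈ 1020 K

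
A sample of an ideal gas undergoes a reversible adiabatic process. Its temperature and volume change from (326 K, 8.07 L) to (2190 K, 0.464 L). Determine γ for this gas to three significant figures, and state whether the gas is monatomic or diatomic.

γ ≈ 1.67; monatomic

TV^(γ−1) = const ⇒ γ − 1 = ln(T₂/T₁) / ln(V₁/V₂).
γ = 1 + ln(2190/326) / ln(8.07/0.464) = 1.667.
γ ≈ 1.67 is close to 5/3, so the gas is monatomic.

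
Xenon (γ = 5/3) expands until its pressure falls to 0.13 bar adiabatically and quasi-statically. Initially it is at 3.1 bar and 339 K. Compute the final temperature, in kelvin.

T₂ ≈ 95.3 K

Along an adiabat T P^((1−γ)/γ) is constant, so T₂ = T₁ (P₂/P₁)^((γ−1)/γ).
T₂ = 339 × (0.13/3.1)^(2/5) = 95.33 K.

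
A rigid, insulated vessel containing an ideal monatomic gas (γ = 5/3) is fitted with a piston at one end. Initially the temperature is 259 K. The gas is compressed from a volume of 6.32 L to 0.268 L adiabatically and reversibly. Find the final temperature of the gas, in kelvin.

T₂ ≈ 2130 K

For a reversible adiabat TV^(γ−1) is constant, so T₂ = T₁ (V₁/V₂)^(γ−1).
T₂ = 259 × (6.32/0.268)^(2/3) = 2130 K.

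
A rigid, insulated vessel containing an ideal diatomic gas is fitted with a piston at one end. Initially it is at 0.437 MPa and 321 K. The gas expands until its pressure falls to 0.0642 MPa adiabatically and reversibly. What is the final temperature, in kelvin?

Adiabatic: T₂/T₁ = (P₂/P₁)^((γ−1)/γ).
For a diatomic ideal gas γ = 7/5, so (γ−1)/γ = 2/7.
T₂ = 321 × (0.0642/0.437)^(2/7) = 185.6 K.

T₂ ≈ 186 K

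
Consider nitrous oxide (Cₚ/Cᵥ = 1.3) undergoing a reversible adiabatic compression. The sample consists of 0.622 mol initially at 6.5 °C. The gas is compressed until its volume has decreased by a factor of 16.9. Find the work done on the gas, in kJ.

Adiabatic: T₁V₁^(γ−1) = T₂V₂^(γ−1) ⇒ T₂ = T₁ (V₁/V₂)^(γ−1).
T₁ = 6.5 °C = 279.6 K.
T₂ = 279.6 × 16.9^(0.3) = 653.1 K.
Q = 0, so ΔU = W_on_gas = nCᵥΔT with Cᵥ = R/(γ−1) = 27.71 J/(mol·K).
ΔU = 0.622 × 27.71 × (653.1 − 279.6) = 6437 J.

W ≈ 6.44 kJ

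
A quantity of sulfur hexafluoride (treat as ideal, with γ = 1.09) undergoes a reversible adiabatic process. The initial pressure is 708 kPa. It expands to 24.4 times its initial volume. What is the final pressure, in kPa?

Adiabatic: P₁V₁^γ = P₂V₂^γ ⇒ P₂ = P₁ (V₁/V₂)^γ.
P₂ = 708 × (1/24.4)^(1.09) = 21.77 kPa.

P₂ ≈ 21.8 kPa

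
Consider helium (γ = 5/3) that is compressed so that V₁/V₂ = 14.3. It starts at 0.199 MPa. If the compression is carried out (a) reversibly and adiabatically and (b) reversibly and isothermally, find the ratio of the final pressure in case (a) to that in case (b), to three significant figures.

P_adiabatic / P_isothermal ≈ 5.89

Isothermal: P_b = P₁(V₁/V₂) = 0.199×14.3.
Adiabatic: P_a = P₁(V₁/V₂)^γ = 0.199×14.3^(5/3).
P_a/P_b = (V₁/V₂)^(γ−1) = 14.3^(2/3) = 5.891.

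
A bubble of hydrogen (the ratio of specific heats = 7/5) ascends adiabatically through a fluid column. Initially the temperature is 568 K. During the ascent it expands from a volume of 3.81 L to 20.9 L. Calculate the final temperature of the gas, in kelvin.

T₂ ≈ 288 K

Adiabatic: T₁V₁^(γ−1) = T₂V₂^(γ−1) ⇒ T₂ = T₁ (V₁/V₂)^(γ−1).
T₂ = 568 × (3.81/20.9)^(2/5) = 287.5 K.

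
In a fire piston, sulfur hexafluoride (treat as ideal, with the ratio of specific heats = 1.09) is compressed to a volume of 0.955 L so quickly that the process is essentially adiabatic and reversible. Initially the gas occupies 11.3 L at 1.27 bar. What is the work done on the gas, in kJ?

P₂ = P₁(V₁/V₂)^γ = 1.27×(11.3/0.955)^(1.09) = 18.77 bar.
For a reversible adiabat, W_by_gas = (P₁V₁ − P₂V₂)/(γ−1).
W_by = (127000×0.0113 − 1.877×10^6×0.000955) / (0.09) = -3971 J.
W_on_gas = −W_by = 3971 J.

W ≈ 3.97 kJ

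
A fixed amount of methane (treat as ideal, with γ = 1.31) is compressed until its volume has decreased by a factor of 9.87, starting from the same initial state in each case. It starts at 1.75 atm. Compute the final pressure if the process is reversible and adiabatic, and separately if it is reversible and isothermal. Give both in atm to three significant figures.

adiabatic: 35.1 atm; isothermal: 17.3 atm

Isothermal: P₂ = P₁(V₁/V₂) = 1.75×9.87 = 17.27 atm.
Adiabatic: P₂ = P₁(V₁/V₂)^γ = 1.75×9.87^(1.31) = 35.12 atm.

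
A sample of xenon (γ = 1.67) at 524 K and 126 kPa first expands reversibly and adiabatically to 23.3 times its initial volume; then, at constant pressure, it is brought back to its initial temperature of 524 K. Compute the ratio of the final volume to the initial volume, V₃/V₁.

Adiabatic step: V₂/V₁ = 23.3; T₂ = T₁·(1/23.3)^(0.67) = 63.56 K.
Isobaric step: V₃/V₂ = T₃/T₂ = 524/63.56.
V₃/V₁ = (V₂/V₁)(V₃/V₂) = 23.3 × (524/63.56) = 192.1.

V₃/V₁ ≈ 192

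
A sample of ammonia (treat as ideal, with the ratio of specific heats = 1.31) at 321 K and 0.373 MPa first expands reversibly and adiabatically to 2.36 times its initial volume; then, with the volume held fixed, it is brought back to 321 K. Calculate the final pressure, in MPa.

P₃ ≈ 0.158 MPa

Adiabatic step (PV^γ = const): P₂ = 0.373×(1/2.36)^(1.31) = 0.1211 MPa; T₂ = 321×(1/2.36)^(0.31) = 246 K.
Isochoric: P₃ = P₂(T₃/T₂) = 0.1211 × (321/246) = 0.1581 MPa.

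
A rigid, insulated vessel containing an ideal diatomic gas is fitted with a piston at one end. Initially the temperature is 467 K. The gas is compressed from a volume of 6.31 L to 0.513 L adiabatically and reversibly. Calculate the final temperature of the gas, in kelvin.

T₂ ≈ 1270 K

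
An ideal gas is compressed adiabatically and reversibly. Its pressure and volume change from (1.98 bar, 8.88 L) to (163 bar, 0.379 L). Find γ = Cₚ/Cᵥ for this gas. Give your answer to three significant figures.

PV^γ = const ⇒ γ = ln(P₂/P₁) / ln(V₁/V₂).
γ = ln(163/1.98) / ln(8.88/0.379) = 1.398.

γ ≈ 1.40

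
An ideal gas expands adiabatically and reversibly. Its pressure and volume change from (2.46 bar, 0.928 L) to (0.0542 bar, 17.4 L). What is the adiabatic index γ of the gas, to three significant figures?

γ ≈ 1.30

PV^γ = const ⇒ γ = ln(P₂/P₁) / ln(V₁/V₂).
γ = ln(0.0542/2.46) / ln(0.928/17.4) = 1.302.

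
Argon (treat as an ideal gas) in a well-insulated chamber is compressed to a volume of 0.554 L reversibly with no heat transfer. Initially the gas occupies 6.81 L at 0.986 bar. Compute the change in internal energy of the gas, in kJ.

γ = 5/3 for a monatomic ideal gas.
P₂ = P₁(V₁/V₂)^γ = 0.986×(6.81/0.554)^(5/3) = 64.56 bar.
For a reversible adiabat, W_by_gas = (P₁V₁ − P₂V₂)/(γ−1).
W_by = (98600×0.00681 − 6.456×10^6×0.000554) / (2/3) = -4357 J.
Q = 0 ⇒ ΔU = −W_by = 4357 J.

ΔU ≈ 4.36 kJ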